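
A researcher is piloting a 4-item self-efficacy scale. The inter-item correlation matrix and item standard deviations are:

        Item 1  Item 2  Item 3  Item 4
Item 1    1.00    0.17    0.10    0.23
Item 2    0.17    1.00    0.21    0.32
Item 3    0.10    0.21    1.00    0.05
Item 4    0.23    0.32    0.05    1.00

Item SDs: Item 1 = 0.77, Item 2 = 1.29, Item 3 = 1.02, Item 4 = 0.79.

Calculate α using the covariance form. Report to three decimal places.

α = 0.459

Σσ²ᵢ = 0.77² + 1.29² + 1.02² + 0.79² = 3.9215
Covariances σ_ij = r_ij · s_i · s_j:
  σ(Item 1,Item 2) = 0.17 × 0.77 × 1.29 = 0.1689
  σ(Item 1,Item 3) = 0.10 × 0.77 × 1.02 = 0.0785
  σ(Item 1,Item 4) = 0.23 × 0.77 × 0.79 = 0.1399
  σ(Item 2,Item 3) = 0.21 × 1.29 × 1.02 = 0.2763
  σ(Item 2,Item 4) = 0.32 × 1.29 × 0.79 = 0.3261
  σ(Item 3,Item 4) = 0.05 × 1.02 × 0.79 = 0.0403
σ²_T = Σσ²ᵢ + 2·Σσ_ij = 3.9215 + 2 × 1.0300 = 5.9815
α = (4/3)·(1 − 3.9215/5.9815) = 0.459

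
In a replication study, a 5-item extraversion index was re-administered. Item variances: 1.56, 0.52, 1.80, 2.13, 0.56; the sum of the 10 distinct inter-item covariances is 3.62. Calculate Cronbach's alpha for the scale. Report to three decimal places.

α = 0.655

Σσᵢ² = 1.56 + 0.52 + 1.80 + 2.13 + 0.56 = 6.57
Sum of distinct covariances = 3.62
σ²_total = Σσᵢ² + 2·Σcov = 6.57 + 2 × 3.62 = 13.81
α = (5/4)·(1 − 6.57/13.81) = 0.655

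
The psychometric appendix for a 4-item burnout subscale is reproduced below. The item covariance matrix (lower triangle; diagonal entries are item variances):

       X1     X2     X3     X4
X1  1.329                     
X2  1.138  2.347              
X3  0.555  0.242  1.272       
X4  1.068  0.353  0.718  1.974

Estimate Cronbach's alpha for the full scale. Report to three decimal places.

Σσᵢ² = 1.329 + 2.347 + 1.272 + 1.974 = 6.922
Sum of off-diagonal covariances = 4.074
Var(T) = 6.922 + 2 × 4.074 = 15.070
α = (k/(k−1))·(1 − Σσᵢ²/Var(T)) = (4/3)·(1 − 6.922/15.070) = 0.721

α = 0.721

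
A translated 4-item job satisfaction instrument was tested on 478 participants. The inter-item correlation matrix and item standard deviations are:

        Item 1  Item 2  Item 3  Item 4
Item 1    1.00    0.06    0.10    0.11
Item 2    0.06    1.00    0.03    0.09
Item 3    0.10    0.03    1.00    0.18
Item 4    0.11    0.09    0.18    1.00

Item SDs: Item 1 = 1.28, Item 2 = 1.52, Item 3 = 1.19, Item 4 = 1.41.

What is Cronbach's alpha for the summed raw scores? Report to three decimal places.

Σσ²ᵢ = 1.28² + 1.52² + 1.19² + 1.41² = 7.3530
Covariances σ_ij = r_ij · s_i · s_j:
  σ(Item 1,Item 2) = 0.06 × 1.28 × 1.52 = 0.1167
  σ(Item 1,Item 3) = 0.10 × 1.28 × 1.19 = 0.1523
  σ(Item 1,Item 4) = 0.11 × 1.28 × 1.41 = 0.1985
  σ(Item 2,Item 3) = 0.03 × 1.52 × 1.19 = 0.0543
  σ(Item 2,Item 4) = 0.09 × 1.52 × 1.41 = 0.1929
  σ(Item 3,Item 4) = 0.18 × 1.19 × 1.41 = 0.3020
σ²_T = Σσ²ᵢ + 2·Σσ_ij = 7.3530 + 2 × 1.0167 = 9.3864
α = (4/3)·(1 − 7.3530/9.3864) = 0.289

Cronbach's alpha = 0.289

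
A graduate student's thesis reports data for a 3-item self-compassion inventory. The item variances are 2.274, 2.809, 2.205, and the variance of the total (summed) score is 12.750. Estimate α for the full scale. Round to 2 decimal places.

ΣVar(i) = 2.274 + 2.809 + 2.205 = 7.288
α = (k/(k−1))·(1 − ΣVar(i)/total variance) = (3/2)·(1 − 7.288/12.750) = 0.64

α = 0.64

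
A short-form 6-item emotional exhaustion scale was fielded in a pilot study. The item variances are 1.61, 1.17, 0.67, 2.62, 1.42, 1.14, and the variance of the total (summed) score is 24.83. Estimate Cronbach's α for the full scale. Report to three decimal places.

ΣVar(i) = 1.61 + 1.17 + 0.67 + 2.62 + 1.42 + 1.14 = 8.63
α = (k/(k−1))·(1 − ΣVar(i)/Var(T)) = (6/5)·(1 − 8.63/24.83) = 0.783

α = 0.783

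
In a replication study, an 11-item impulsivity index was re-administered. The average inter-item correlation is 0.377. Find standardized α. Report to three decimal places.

standardized α = 0.869

Standardized α = k·r̄ / (1 + (k−1)·r̄) = 11 × 0.377 / (1 + 10 × 0.377)
  = 4.1470 / 4.7700 = 0.869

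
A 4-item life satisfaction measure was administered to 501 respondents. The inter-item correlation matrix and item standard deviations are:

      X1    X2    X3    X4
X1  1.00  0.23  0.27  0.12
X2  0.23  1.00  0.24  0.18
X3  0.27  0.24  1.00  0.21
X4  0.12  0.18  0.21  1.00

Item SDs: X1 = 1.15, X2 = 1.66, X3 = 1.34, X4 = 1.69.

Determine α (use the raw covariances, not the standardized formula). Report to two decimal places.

Σσ²ᵢ = 1.15² + 1.66² + 1.34² + 1.69² = 8.7298
Covariances σ_ij = r_ij · s_i · s_j:
  σ(X1,X2) = 0.23 × 1.15 × 1.66 = 0.4391
  σ(X1,X3) = 0.27 × 1.15 × 1.34 = 0.4161
  σ(X1,X4) = 0.12 × 1.15 × 1.69 = 0.2332
  σ(X2,X3) = 0.24 × 1.66 × 1.34 = 0.5339
  σ(X2,X4) = 0.18 × 1.66 × 1.69 = 0.5050
  σ(X3,X4) = 0.21 × 1.34 × 1.69 = 0.4756
σ²_T = Σσ²ᵢ + 2·Σσ_ij = 8.7298 + 2 × 2.6029 = 13.9356
α = (4/3)·(1 − 8.7298/13.9356) = 0.50

α = 0.50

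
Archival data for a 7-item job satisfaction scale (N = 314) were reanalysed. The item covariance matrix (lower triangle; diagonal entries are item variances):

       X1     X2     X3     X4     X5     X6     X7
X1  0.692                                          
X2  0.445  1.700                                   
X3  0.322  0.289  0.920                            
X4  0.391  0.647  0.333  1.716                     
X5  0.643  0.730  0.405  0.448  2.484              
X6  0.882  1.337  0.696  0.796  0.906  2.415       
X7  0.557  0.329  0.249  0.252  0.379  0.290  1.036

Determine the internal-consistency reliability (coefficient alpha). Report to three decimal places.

sum of item variances = 0.692 + 1.700 + 0.920 + 1.716 + 2.484 + 2.415 + 1.036 = 10.963
Sum of the distinct covariances = 11.326
total variance = 10.963 + 2 × 11.326 = 33.615
α = (k/(k−1))·(1 − sum of item variances/total variance) = (7/6)·(1 − 10.963/33.615) = 0.786

coefficient alpha = 0.786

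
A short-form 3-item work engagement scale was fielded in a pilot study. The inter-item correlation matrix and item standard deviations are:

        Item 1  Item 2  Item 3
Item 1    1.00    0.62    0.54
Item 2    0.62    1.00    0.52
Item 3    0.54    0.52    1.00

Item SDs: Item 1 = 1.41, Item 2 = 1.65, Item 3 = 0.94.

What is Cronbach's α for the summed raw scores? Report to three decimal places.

Σσ²ᵢ = 1.41² + 1.65² + 0.94² = 5.5942
Covariances σ_ij = r_ij · s_i · s_j:
  σ(Item 1,Item 2) = 0.62 × 1.41 × 1.65 = 1.4424
  σ(Item 1,Item 3) = 0.54 × 1.41 × 0.94 = 0.7157
  σ(Item 2,Item 3) = 0.52 × 1.65 × 0.94 = 0.8065
σ²_T = Σσ²ᵢ + 2·Σσ_ij = 5.5942 + 2 × 2.9646 = 11.5234
α = (3/2)·(1 − 5.5942/11.5234) = 0.772

α = 0.772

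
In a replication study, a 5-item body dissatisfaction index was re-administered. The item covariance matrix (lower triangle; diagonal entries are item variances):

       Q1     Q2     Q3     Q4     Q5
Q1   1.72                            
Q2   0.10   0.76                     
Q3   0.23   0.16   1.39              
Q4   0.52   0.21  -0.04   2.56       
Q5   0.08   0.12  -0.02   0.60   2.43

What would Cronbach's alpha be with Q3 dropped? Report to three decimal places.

α = 0.405

Remaining items: Q1, Q2, Q4, Q5 (k = 4).
sum of item variances = 1.72 + 0.76 + 2.56 + 2.43 = 7.47
σ²_total = 7.47 + 2 × 1.63 = 10.73
α (item deleted) = (4/3)·(1 − 7.47/10.73) = 0.405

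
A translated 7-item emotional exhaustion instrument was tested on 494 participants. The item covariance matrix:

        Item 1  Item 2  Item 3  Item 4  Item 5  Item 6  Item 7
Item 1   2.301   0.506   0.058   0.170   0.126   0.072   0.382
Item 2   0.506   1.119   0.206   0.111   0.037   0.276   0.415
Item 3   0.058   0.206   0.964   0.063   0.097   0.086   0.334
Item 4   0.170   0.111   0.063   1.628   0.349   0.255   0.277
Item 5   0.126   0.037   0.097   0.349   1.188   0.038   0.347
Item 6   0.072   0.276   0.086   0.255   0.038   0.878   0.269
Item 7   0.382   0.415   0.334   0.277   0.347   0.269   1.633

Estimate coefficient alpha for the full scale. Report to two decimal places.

coefficient alpha = 0.56

Σσ²ᵢ = 2.301 + 1.119 + 0.964 + 1.628 + 1.188 + 0.878 + 1.633 = 9.711
Σ_{i<j} σ_ij = 4.474
σ²_total = 9.711 + 2 × 4.474 = 18.659
α = (k/(k−1))·(1 − Σσ²ᵢ/σ²_total) = (7/6)·(1 − 9.711/18.659) = 0.56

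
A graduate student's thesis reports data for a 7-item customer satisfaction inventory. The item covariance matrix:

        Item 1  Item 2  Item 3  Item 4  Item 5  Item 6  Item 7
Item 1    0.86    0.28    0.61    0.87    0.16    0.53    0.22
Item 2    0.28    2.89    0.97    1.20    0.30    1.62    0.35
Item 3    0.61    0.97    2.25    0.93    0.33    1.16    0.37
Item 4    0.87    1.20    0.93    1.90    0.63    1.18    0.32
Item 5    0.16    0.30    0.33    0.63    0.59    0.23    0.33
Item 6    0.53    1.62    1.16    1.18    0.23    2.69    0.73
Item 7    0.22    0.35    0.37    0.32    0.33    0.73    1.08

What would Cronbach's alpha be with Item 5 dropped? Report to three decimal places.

Cronbach's alpha = 0.792

Remaining items: Item 1, Item 2, Item 3, Item 4, Item 6, Item 7 (k = 6).
sum of item variances = 0.86 + 2.89 + 2.25 + 1.90 + 2.69 + 1.08 = 11.67
σ²_total = 11.67 + 2 × 11.34 = 34.35
α (item deleted) = (6/5)·(1 − 11.67/34.35) = 0.792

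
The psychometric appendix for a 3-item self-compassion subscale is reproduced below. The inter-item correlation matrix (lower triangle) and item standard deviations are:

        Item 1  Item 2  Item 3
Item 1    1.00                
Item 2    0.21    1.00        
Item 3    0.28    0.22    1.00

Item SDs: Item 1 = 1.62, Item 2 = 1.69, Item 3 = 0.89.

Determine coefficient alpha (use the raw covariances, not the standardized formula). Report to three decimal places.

α = 0.442

Σσ²ᵢ = 1.62² + 1.69² + 0.89² = 6.2726
Covariances σ_ij = r_ij · s_i · s_j:
  σ(Item 1,Item 2) = 0.21 × 1.62 × 1.69 = 0.5749
  σ(Item 1,Item 3) = 0.28 × 1.62 × 0.89 = 0.4037
  σ(Item 2,Item 3) = 0.22 × 1.69 × 0.89 = 0.3309
σ²_T = Σσ²ᵢ + 2·Σσ_ij = 6.2726 + 2 × 1.3095 = 8.8916
α = (3/2)·(1 − 6.2726/8.8916) = 0.442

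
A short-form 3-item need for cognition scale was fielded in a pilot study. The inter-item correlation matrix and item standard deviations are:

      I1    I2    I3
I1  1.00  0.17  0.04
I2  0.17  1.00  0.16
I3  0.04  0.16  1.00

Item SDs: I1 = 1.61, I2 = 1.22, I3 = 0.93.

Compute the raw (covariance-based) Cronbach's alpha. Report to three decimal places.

Σσ²ᵢ = 1.61² + 1.22² + 0.93² = 4.9454
Covariances σ_ij = r_ij · s_i · s_j:
  σ(I1,I2) = 0.17 × 1.61 × 1.22 = 0.3339
  σ(I1,I3) = 0.04 × 1.61 × 0.93 = 0.0599
  σ(I2,I3) = 0.16 × 1.22 × 0.93 = 0.1815
σ²_T = Σσ²ᵢ + 2·Σσ_ij = 4.9454 + 2 × 0.5753 = 6.0960
α = (3/2)·(1 − 4.9454/6.0960) = 0.283

α = 0.283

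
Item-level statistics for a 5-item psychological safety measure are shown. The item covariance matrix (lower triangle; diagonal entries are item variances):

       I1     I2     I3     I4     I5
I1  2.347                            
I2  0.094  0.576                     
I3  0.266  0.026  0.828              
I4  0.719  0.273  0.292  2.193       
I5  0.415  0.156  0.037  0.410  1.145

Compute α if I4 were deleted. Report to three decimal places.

Remaining items: I1, I2, I3, I5 (k = 4).
Σσ²ᵢ = 2.347 + 0.576 + 0.828 + 1.145 = 4.896
σ²_total = 4.896 + 2 × 0.994 = 6.884
α (item deleted) = (4/3)·(1 − 4.896/6.884) = 0.385

α = 0.385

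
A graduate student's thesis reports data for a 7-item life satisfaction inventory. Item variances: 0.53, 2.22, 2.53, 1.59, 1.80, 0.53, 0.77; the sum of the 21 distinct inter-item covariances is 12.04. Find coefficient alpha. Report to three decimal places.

α = 0.825

Σσ²ᵢ = 0.53 + 2.22 + 2.53 + 1.59 + 1.80 + 0.53 + 0.77 = 9.97
Sum of distinct covariances = 12.04
σ²_total = Σσ²ᵢ + 2·Σcov = 9.97 + 2 × 12.04 = 34.05
α = (7/6)·(1 − 9.97/34.05) = 0.825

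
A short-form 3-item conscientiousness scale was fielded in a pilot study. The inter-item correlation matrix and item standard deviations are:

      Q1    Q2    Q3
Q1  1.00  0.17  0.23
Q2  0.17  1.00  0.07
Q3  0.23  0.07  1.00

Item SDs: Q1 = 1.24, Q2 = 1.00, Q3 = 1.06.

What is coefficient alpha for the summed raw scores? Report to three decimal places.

Σσ²ᵢ = 1.24² + 1.00² + 1.06² = 3.6612
Covariances σ_ij = r_ij · s_i · s_j:
  σ(Q1,Q2) = 0.17 × 1.24 × 1.00 = 0.2108
  σ(Q1,Q3) = 0.23 × 1.24 × 1.06 = 0.3023
  σ(Q2,Q3) = 0.07 × 1.00 × 1.06 = 0.0742
σ²_T = Σσ²ᵢ + 2·Σσ_ij = 3.6612 + 2 × 0.5873 = 4.8358
α = (3/2)·(1 − 3.6612/4.8358) = 0.364

α = 0.364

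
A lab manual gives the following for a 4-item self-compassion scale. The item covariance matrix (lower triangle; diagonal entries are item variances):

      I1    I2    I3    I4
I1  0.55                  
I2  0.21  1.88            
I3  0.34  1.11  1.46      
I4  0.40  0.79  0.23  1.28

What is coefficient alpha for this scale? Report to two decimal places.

α = 0.72

Σσᵢ² = 0.55 + 1.88 + 1.46 + 1.28 = 5.17
Sum of the distinct covariances = 3.08
σ²_total = 5.17 + 2 × 3.08 = 11.33
α = (k/(k−1))·(1 − Σσᵢ²/σ²_total) = (4/3)·(1 − 5.17/11.33) = 0.72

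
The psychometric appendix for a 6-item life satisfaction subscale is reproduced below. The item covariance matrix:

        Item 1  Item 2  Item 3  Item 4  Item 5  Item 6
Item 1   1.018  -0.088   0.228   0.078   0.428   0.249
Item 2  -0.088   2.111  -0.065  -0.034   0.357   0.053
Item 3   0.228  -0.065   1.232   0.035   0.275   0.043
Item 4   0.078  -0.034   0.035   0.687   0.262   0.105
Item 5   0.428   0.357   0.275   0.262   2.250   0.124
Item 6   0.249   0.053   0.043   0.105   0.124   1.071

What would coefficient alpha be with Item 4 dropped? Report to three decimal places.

Remaining items: Item 1, Item 2, Item 3, Item 5, Item 6 (k = 5).
Σσᵢ² = 1.018 + 2.111 + 1.232 + 2.250 + 1.071 = 7.682
total variance = 7.682 + 2 × 1.604 = 10.890
α (item deleted) = (5/4)·(1 − 7.682/10.890) = 0.368

α = 0.368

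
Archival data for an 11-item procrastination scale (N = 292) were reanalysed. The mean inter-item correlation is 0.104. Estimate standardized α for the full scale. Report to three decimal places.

Standardized α = k·r̄ / (1 + (k−1)·r̄) = 11 × 0.104 / (1 + 10 × 0.104)
  = 1.1440 / 2.0400 = 0.561

α = 0.561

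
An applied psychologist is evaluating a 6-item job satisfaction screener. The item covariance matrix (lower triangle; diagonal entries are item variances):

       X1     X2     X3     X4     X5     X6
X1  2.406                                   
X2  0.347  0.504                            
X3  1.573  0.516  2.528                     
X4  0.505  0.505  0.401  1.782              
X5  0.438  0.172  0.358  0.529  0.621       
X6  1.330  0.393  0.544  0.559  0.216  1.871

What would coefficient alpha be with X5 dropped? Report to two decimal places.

Remaining items: X1, X2, X3, X4, X6 (k = 5).
Σσ²ᵢ = 2.406 + 0.504 + 2.528 + 1.782 + 1.871 = 9.091
σ²_T = 9.091 + 2 × 6.673 = 22.437
α (item deleted) = (5/4)·(1 − 9.091/22.437) = 0.74

coefficient alpha = 0.74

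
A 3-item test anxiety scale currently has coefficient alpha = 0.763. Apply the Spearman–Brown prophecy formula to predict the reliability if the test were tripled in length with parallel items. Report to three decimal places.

predicted reliability = 0.906

Length factor m = 3
α' = m·α / (1 + (m−1)·α)
   = 3 × 0.763 / (1 + (3 − 1) × 0.763)
   = 2.2890 / 2.5260 = 0.906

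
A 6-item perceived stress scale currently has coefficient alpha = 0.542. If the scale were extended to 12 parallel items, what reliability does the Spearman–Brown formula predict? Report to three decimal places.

predicted reliability = 0.703

Length factor m = 12/6 = 2.0000
α' = m·α / (1 + (m−1)·α)
   = 12/6 × 0.542 / (1 + (12/6 − 1) × 0.542)
   = 1.0840 / 1.5420 = 0.703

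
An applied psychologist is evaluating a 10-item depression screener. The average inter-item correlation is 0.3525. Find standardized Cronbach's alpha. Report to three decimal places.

Standardized α = k·r̄ / (1 + (k−1)·r̄) = 10 × 0.3525 / (1 + 9 × 0.3525)
  = 3.5250 / 4.1725 = 0.845

α = 0.845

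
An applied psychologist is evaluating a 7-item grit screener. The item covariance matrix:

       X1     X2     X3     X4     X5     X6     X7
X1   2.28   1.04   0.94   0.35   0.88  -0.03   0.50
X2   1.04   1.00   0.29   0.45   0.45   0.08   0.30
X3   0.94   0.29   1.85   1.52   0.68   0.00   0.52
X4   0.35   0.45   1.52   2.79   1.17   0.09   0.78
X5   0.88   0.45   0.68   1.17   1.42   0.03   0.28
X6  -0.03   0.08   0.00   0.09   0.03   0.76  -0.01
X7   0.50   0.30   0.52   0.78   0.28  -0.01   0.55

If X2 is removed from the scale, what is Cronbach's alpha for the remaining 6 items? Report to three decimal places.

Remaining items: X1, X3, X4, X5, X6, X7 (k = 6).
Σσ²ᵢ = 2.28 + 1.85 + 2.79 + 1.42 + 0.76 + 0.55 = 9.65
Var(T) = 9.65 + 2 × 7.70 = 25.05
α (item deleted) = (6/5)·(1 − 9.65/25.05) = 0.738

Cronbach's alpha = 0.738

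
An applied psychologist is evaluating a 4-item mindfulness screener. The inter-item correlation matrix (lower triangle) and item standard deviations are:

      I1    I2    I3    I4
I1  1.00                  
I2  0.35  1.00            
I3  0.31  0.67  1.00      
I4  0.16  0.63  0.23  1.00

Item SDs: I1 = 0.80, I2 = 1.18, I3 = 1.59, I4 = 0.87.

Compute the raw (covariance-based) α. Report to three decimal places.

Σσ²ᵢ = 0.80² + 1.18² + 1.59² + 0.87² = 5.3174
Covariances σ_ij = r_ij · s_i · s_j:
  σ(I1,I2) = 0.35 × 0.80 × 1.18 = 0.3304
  σ(I1,I3) = 0.31 × 0.80 × 1.59 = 0.3943
  σ(I1,I4) = 0.16 × 0.80 × 0.87 = 0.1114
  σ(I2,I3) = 0.67 × 1.18 × 1.59 = 1.2571
  σ(I2,I4) = 0.63 × 1.18 × 0.87 = 0.6468
  σ(I3,I4) = 0.23 × 1.59 × 0.87 = 0.3182
σ²_T = Σσ²ᵢ + 2·Σσ_ij = 5.3174 + 2 × 3.0582 = 11.4338
α = (4/3)·(1 − 5.3174/11.4338) = 0.713

α = 0.713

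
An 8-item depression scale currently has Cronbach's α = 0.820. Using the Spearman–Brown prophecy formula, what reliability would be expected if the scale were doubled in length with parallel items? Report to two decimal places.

predicted reliability = 0.90

Length factor m = 2
α' = m·α / (1 + (m−1)·α)
   = 2 × 0.820 / (1 + (2 − 1) × 0.820)
   = 1.6400 / 1.8200 = 0.90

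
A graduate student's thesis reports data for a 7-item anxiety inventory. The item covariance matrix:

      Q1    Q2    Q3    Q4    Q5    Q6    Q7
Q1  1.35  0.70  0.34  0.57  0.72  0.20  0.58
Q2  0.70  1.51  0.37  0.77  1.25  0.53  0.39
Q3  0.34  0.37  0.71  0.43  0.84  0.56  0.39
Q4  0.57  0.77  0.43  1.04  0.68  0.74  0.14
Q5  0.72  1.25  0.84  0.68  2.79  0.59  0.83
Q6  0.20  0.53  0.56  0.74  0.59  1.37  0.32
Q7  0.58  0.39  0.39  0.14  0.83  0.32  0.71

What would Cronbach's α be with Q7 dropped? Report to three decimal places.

α = 0.815

Remaining items: Q1, Q2, Q3, Q4, Q5, Q6 (k = 6).
ΣVar(i) = 1.35 + 1.51 + 0.71 + 1.04 + 2.79 + 1.37 = 8.77
σ²_total = 8.77 + 2 × 9.29 = 27.35
α (item deleted) = (6/5)·(1 − 8.77/27.35) = 0.815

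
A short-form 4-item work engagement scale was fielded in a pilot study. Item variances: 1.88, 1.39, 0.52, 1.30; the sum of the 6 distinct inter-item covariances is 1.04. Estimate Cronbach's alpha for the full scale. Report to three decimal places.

Σσᵢ² = 1.88 + 1.39 + 0.52 + 1.30 = 5.09
Sum of distinct covariances = 1.04
σ²_T = Σσᵢ² + 2·Σcov = 5.09 + 2 × 1.04 = 7.17
α = (4/3)·(1 − 5.09/7.17) = 0.387

α = 0.387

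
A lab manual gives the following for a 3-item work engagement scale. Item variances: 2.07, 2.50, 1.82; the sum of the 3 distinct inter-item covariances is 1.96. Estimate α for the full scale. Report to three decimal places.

ΣVar(i) = 2.07 + 2.50 + 1.82 = 6.39
Sum of distinct covariances = 1.96
σ²_T = ΣVar(i) + 2·Σcov = 6.39 + 2 × 1.96 = 10.31
α = (3/2)·(1 − 6.39/10.31) = 0.570

α = 0.570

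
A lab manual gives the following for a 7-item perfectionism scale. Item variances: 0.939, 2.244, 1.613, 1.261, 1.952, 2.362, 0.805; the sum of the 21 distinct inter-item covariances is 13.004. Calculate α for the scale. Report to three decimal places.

Σσ²ᵢ = 0.939 + 2.244 + 1.613 + 1.261 + 1.952 + 2.362 + 0.805 = 11.176
Sum of distinct covariances = 13.004
Var(T) = Σσ²ᵢ + 2·Σcov = 11.176 + 2 × 13.004 = 37.184
α = (7/6)·(1 − 11.176/37.184) = 0.816

α = 0.816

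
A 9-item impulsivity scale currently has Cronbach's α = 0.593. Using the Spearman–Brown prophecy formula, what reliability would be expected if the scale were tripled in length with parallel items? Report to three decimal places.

Length factor m = 3
α' = m·α / (1 + (m−1)·α)
   = 3 × 0.593 / (1 + (3 − 1) × 0.593)
   = 1.7790 / 2.1860 = 0.814

predicted reliability = 0.814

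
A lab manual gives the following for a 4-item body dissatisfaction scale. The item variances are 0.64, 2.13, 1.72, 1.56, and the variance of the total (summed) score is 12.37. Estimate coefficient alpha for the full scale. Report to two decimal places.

Σσ²ᵢ = 0.64 + 2.13 + 1.72 + 1.56 = 6.05
α = (k/(k−1))·(1 − Σσ²ᵢ/total variance) = (4/3)·(1 − 6.05/12.37) = 0.68

coefficient alpha = 0.68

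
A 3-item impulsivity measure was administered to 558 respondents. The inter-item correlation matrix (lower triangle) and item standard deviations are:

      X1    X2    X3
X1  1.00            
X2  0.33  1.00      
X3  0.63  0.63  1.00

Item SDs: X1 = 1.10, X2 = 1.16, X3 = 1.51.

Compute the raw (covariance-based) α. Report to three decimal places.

α = 0.773

Σσ²ᵢ = 1.10² + 1.16² + 1.51² = 4.8357
Covariances σ_ij = r_ij · s_i · s_j:
  σ(X1,X2) = 0.33 × 1.10 × 1.16 = 0.4211
  σ(X1,X3) = 0.63 × 1.10 × 1.51 = 1.0464
  σ(X2,X3) = 0.63 × 1.16 × 1.51 = 1.1035
σ²_T = Σσ²ᵢ + 2·Σσ_ij = 4.8357 + 2 × 2.5710 = 9.9777
α = (3/2)·(1 − 4.8357/9.9777) = 0.773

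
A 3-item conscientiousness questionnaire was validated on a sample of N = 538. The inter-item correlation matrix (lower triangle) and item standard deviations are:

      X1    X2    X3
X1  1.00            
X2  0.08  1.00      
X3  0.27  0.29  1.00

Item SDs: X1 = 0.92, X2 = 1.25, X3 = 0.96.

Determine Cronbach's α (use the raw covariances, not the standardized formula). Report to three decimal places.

Σσ²ᵢ = 0.92² + 1.25² + 0.96² = 3.3305
Covariances σ_ij = r_ij · s_i · s_j:
  σ(X1,X2) = 0.08 × 0.92 × 1.25 = 0.0920
  σ(X1,X3) = 0.27 × 0.92 × 0.96 = 0.2385
  σ(X2,X3) = 0.29 × 1.25 × 0.96 = 0.3480
σ²_T = Σσ²ᵢ + 2·Σσ_ij = 3.3305 + 2 × 0.6785 = 4.6875
α = (3/2)·(1 − 3.3305/4.6875) = 0.434

Cronbach's α = 0.434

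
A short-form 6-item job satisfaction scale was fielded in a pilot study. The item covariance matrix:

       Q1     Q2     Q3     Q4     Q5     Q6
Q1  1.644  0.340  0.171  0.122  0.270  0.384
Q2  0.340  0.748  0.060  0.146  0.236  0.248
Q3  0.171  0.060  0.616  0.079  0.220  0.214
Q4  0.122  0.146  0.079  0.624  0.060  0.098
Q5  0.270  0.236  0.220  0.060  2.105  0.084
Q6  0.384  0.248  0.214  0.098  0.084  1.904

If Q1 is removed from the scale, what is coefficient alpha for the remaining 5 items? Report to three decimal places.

α = 0.406

Remaining items: Q2, Q3, Q4, Q5, Q6 (k = 5).
ΣVar(i) = 0.748 + 0.616 + 0.624 + 2.105 + 1.904 = 5.997
σ²_total = 5.997 + 2 × 1.445 = 8.887
α (item deleted) = (5/4)·(1 − 5.997/8.887) = 0.406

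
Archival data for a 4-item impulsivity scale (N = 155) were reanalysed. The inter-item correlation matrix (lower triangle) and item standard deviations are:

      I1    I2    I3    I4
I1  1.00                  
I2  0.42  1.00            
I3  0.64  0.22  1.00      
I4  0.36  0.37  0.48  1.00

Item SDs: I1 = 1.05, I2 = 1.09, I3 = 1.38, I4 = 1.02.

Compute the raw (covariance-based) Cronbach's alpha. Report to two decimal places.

Σσ²ᵢ = 1.05² + 1.09² + 1.38² + 1.02² = 5.2354
Covariances σ_ij = r_ij · s_i · s_j:
  σ(I1,I2) = 0.42 × 1.05 × 1.09 = 0.4807
  σ(I1,I3) = 0.64 × 1.05 × 1.38 = 0.9274
  σ(I1,I4) = 0.36 × 1.05 × 1.02 = 0.3856
  σ(I2,I3) = 0.22 × 1.09 × 1.38 = 0.3309
  σ(I2,I4) = 0.37 × 1.09 × 1.02 = 0.4114
  σ(I3,I4) = 0.48 × 1.38 × 1.02 = 0.6756
σ²_T = Σσ²ᵢ + 2·Σσ_ij = 5.2354 + 2 × 3.2116 = 11.6586
α = (4/3)·(1 − 5.2354/11.6586) = 0.73

α = 0.73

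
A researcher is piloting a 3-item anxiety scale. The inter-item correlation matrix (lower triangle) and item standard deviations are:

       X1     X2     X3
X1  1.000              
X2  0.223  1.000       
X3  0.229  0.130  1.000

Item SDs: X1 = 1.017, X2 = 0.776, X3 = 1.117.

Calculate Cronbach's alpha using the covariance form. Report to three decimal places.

Cronbach's alpha = 0.413

Σσ²ᵢ = 1.017² + 0.776² + 1.117² = 2.8842
Covariances σ_ij = r_ij · s_i · s_j:
  σ(X1,X2) = 0.223 × 1.017 × 0.776 = 0.1760
  σ(X1,X3) = 0.229 × 1.017 × 1.117 = 0.2601
  σ(X2,X3) = 0.130 × 0.776 × 1.117 = 0.1127
σ²_T = Σσ²ᵢ + 2·Σσ_ij = 2.8842 + 2 × 0.5488 = 3.9818
α = (3/2)·(1 − 2.8842/3.9818) = 0.413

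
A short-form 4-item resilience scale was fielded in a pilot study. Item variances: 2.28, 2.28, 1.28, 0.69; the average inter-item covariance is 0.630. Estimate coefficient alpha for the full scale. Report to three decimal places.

coefficient alpha = 0.715

Σσᵢ² = 2.28 + 2.28 + 1.28 + 0.69 = 6.53
Sum of the 6 distinct covariances = 6 × 0.630 = 3.780
total variance = Σσᵢ² + 2·Σcov = 6.53 + 2 × 3.780 = 14.090
α = (4/3)·(1 − 6.53/14.090) = 0.715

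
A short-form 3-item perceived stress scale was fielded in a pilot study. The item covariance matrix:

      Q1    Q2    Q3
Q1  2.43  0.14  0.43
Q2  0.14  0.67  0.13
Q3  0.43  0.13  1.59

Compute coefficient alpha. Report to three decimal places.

Σσ²ᵢ = 2.43 + 0.67 + 1.59 = 4.69
Sum of off-diagonal covariances = 0.70
σ²_total = 4.69 + 2 × 0.70 = 6.09
α = (k/(k−1))·(1 − Σσ²ᵢ/σ²_total) = (3/2)·(1 − 4.69/6.09) = 0.345

α = 0.345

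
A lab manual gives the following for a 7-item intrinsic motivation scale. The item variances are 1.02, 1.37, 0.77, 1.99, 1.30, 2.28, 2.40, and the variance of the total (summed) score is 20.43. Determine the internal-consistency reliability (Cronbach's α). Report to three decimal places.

sum of item variances = 1.02 + 1.37 + 0.77 + 1.99 + 1.30 + 2.28 + 2.40 = 11.13
α = (k/(k−1))·(1 − sum of item variances/Var(T)) = (7/6)·(1 − 11.13/20.43) = 0.531

Cronbach's α = 0.531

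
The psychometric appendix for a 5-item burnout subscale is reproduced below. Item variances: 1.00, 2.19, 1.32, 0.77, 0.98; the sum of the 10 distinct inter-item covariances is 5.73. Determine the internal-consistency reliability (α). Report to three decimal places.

ΣVar(i) = 1.00 + 2.19 + 1.32 + 0.77 + 0.98 = 6.26
Sum of distinct covariances = 5.73
Var(T) = ΣVar(i) + 2·Σcov = 6.26 + 2 × 5.73 = 17.72
α = (5/4)·(1 − 6.26/17.72) = 0.808

α = 0.808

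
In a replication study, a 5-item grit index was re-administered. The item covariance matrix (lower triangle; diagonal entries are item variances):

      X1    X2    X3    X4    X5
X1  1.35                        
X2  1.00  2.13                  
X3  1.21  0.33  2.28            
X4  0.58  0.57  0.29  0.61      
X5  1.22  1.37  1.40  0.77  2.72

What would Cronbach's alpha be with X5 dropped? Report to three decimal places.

α = 0.741

Remaining items: X1, X2, X3, X4 (k = 4).
Σσᵢ² = 1.35 + 2.13 + 2.28 + 0.61 = 6.37
Var(T) = 6.37 + 2 × 3.98 = 14.33
α (item deleted) = (4/3)·(1 − 6.37/14.33) = 0.741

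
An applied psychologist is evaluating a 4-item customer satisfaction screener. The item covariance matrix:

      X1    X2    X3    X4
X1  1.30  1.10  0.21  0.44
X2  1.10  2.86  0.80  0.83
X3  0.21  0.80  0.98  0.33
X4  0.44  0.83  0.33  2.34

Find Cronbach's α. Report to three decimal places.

α = 0.664

Σσ²ᵢ = 1.30 + 2.86 + 0.98 + 2.34 = 7.48
Sum of the distinct covariances = 3.71
Var(T) = 7.48 + 2 × 3.71 = 14.90
α = (k/(k−1))·(1 − Σσ²ᵢ/Var(T)) = (4/3)·(1 − 7.48/14.90) = 0.664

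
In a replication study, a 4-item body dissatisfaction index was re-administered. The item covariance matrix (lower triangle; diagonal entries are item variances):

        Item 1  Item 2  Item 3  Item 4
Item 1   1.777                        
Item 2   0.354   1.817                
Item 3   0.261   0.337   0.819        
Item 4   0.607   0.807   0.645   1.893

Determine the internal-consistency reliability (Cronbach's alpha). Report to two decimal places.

Σσᵢ² = 1.777 + 1.817 + 0.819 + 1.893 = 6.306
Σ_{i<j} σ_ij = 3.011
Var(T) = 6.306 + 2 × 3.011 = 12.328
α = (k/(k−1))·(1 − Σσᵢ²/Var(T)) = (4/3)·(1 − 6.306/12.328) = 0.65

α = 0.65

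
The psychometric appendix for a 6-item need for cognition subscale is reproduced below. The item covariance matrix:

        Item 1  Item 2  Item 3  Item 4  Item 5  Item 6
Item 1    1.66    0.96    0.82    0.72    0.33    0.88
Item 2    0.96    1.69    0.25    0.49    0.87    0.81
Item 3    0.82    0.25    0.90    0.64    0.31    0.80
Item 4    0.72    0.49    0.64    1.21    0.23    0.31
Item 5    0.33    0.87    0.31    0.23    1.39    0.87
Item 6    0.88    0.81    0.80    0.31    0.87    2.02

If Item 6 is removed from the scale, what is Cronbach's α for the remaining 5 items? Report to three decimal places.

α = 0.777

Remaining items: Item 1, Item 2, Item 3, Item 4, Item 5 (k = 5).
Σσ²ᵢ = 1.66 + 1.69 + 0.90 + 1.21 + 1.39 = 6.85
total variance = 6.85 + 2 × 5.62 = 18.09
α (item deleted) = (5/4)·(1 − 6.85/18.09) = 0.777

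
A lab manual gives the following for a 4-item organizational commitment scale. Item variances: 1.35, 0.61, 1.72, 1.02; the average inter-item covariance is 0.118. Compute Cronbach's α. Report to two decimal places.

α = 0.31

sum of item variances = 1.35 + 0.61 + 1.72 + 1.02 = 4.70
Sum of the 6 distinct covariances = 6 × 0.118 = 0.708
Var(T) = sum of item variances + 2·Σcov = 4.70 + 2 × 0.708 = 6.116
α = (4/3)·(1 − 4.70/6.116) = 0.31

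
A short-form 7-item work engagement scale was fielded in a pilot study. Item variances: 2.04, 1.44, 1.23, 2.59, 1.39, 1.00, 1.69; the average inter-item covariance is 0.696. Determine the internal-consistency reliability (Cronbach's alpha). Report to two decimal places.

ΣVar(i) = 2.04 + 1.44 + 1.23 + 2.59 + 1.39 + 1.00 + 1.69 = 11.38
Sum of the 21 distinct covariances = 21 × 0.696 = 14.616
Var(T) = ΣVar(i) + 2·Σcov = 11.38 + 2 × 14.616 = 40.612
α = (7/6)·(1 − 11.38/40.612) = 0.84

α = 0.84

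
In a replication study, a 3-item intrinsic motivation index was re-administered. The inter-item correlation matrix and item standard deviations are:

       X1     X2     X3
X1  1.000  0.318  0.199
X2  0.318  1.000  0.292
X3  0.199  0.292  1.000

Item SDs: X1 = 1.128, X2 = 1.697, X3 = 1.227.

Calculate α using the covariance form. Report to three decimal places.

Σσ²ᵢ = 1.128² + 1.697² + 1.227² = 5.6577
Covariances σ_ij = r_ij · s_i · s_j:
  σ(X1,X2) = 0.318 × 1.128 × 1.697 = 0.6087
  σ(X1,X3) = 0.199 × 1.128 × 1.227 = 0.2754
  σ(X2,X3) = 0.292 × 1.697 × 1.227 = 0.6080
σ²_T = Σσ²ᵢ + 2·Σσ_ij = 5.6577 + 2 × 1.4921 = 8.6419
α = (3/2)·(1 − 5.6577/8.6419) = 0.518

α = 0.518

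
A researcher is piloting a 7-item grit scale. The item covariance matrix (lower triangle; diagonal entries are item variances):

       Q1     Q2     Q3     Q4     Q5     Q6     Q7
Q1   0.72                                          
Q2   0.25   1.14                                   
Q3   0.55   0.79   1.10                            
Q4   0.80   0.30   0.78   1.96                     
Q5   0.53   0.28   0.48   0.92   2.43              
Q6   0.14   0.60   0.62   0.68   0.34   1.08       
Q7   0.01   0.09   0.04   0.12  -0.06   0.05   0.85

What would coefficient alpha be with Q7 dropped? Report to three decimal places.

Remaining items: Q1, Q2, Q3, Q4, Q5, Q6 (k = 6).
sum of item variances = 0.72 + 1.14 + 1.10 + 1.96 + 2.43 + 1.08 = 8.43
total variance = 8.43 + 2 × 8.06 = 24.55
α (item deleted) = (6/5)·(1 − 8.43/24.55) = 0.788

coefficient alpha = 0.788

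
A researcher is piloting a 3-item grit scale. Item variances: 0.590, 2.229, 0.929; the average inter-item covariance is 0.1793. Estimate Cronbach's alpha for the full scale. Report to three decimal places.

α = 0.335

sum of item variances = 0.590 + 2.229 + 0.929 = 3.748
Sum of the 3 distinct covariances = 3 × 0.1793 = 0.5379
Var(T) = sum of item variances + 2·Σcov = 3.748 + 2 × 0.5379 = 4.8238
α = (3/2)·(1 − 3.748/4.8238) = 0.335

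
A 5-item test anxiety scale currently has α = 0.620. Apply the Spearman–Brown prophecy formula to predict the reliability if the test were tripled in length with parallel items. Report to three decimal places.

Length factor m = 3
α' = m·α / (1 + (m−1)·α)
   = 3 × 0.620 / (1 + (3 − 1) × 0.620)
   = 1.8600 / 2.2400 = 0.830

predicted reliability = 0.830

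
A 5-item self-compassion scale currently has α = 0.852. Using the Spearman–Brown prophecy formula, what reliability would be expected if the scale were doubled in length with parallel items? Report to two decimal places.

Length factor m = 2
α' = m·α / (1 + (m−1)·α)
   = 2 × 0.852 / (1 + (2 − 1) × 0.852)
   = 1.7040 / 1.8520 = 0.92

predicted reliability = 0.92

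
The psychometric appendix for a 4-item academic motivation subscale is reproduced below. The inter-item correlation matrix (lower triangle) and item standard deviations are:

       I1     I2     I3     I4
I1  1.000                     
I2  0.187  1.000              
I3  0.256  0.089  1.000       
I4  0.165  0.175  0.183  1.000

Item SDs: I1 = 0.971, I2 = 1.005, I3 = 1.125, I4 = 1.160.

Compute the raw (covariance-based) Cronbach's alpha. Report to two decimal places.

Cronbach's alpha = 0.46

Σσ²ᵢ = 0.971² + 1.005² + 1.125² + 1.160² = 4.5641
Covariances σ_ij = r_ij · s_i · s_j:
  σ(I1,I2) = 0.187 × 0.971 × 1.005 = 0.1825
  σ(I1,I3) = 0.256 × 0.971 × 1.125 = 0.2796
  σ(I1,I4) = 0.165 × 0.971 × 1.160 = 0.1858
  σ(I2,I3) = 0.089 × 1.005 × 1.125 = 0.1006
  σ(I2,I4) = 0.175 × 1.005 × 1.160 = 0.2040
  σ(I3,I4) = 0.183 × 1.125 × 1.160 = 0.2388
σ²_T = Σσ²ᵢ + 2·Σσ_ij = 4.5641 + 2 × 1.1913 = 6.9467
α = (4/3)·(1 − 4.5641/6.9467) = 0.46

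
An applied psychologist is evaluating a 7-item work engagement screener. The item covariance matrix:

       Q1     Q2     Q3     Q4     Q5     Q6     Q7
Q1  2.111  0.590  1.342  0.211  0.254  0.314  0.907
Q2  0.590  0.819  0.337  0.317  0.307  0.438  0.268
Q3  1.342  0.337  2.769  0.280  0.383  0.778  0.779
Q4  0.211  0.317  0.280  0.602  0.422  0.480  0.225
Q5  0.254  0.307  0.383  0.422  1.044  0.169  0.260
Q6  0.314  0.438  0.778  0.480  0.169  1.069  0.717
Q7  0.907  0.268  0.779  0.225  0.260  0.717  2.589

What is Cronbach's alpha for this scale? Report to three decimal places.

Cronbach's alpha = 0.747

Σσ²ᵢ = 2.111 + 0.819 + 2.769 + 0.602 + 1.044 + 1.069 + 2.589 = 11.003
Sum of the distinct covariances = 9.778
σ²_total = 11.003 + 2 × 9.778 = 30.559
α = (k/(k−1))·(1 − Σσ²ᵢ/σ²_total) = (7/6)·(1 − 11.003/30.559) = 0.747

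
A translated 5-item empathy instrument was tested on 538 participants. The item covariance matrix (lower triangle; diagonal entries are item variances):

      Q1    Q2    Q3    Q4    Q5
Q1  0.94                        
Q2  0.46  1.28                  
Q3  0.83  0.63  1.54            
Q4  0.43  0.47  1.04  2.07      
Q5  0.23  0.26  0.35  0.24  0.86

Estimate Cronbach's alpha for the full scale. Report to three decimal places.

α = 0.745

ΣVar(i) = 0.94 + 1.28 + 1.54 + 2.07 + 0.86 = 6.69
Sum of off-diagonal covariances = 4.94
σ²_total = 6.69 + 2 × 4.94 = 16.57
α = (k/(k−1))·(1 − ΣVar(i)/σ²_total) = (5/4)·(1 − 6.69/16.57) = 0.745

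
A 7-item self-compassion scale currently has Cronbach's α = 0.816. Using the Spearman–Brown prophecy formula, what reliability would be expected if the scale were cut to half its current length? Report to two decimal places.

predicted reliability = 0.69

Length factor m = 1/2
α' = m·α / (1 − (1−m)·α)
   = 1/2 × 0.816 / (1 − (1 − 1/2) × 0.816)
   = 0.4080 / 0.5920 = 0.69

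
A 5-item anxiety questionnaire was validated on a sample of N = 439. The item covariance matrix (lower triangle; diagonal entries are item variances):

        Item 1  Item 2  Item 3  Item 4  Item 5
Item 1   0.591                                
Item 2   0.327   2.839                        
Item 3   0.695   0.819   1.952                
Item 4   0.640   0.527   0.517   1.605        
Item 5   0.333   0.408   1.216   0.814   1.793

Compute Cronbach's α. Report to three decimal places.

Σσᵢ² = 0.591 + 2.839 + 1.952 + 1.605 + 1.793 = 8.780
Σ_{i<j} σ_ij = 6.296
σ²_total = 8.780 + 2 × 6.296 = 21.372
α = (k/(k−1))·(1 − Σσᵢ²/σ²_total) = (5/4)·(1 − 8.780/21.372) = 0.736

Cronbach's α = 0.736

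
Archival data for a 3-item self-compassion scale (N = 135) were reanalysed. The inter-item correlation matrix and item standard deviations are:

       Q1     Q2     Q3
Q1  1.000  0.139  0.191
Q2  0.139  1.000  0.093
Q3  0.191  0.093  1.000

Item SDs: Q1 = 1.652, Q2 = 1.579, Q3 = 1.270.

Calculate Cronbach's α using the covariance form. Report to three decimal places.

Σσ²ᵢ = 1.652² + 1.579² + 1.270² = 6.8352
Covariances σ_ij = r_ij · s_i · s_j:
  σ(Q1,Q2) = 0.139 × 1.652 × 1.579 = 0.3626
  σ(Q1,Q3) = 0.191 × 1.652 × 1.270 = 0.4007
  σ(Q2,Q3) = 0.093 × 1.579 × 1.270 = 0.1865
σ²_T = Σσ²ᵢ + 2·Σσ_ij = 6.8352 + 2 × 0.9498 = 8.7348
α = (3/2)·(1 − 6.8352/8.7348) = 0.326

α = 0.326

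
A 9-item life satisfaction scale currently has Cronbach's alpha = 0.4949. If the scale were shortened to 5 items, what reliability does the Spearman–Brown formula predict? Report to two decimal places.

Length factor m = 5/9 = 0.5556
α' = m·α / (1 − (1−m)·α)
   = 5/9 × 0.4949 / (1 − (1 − 5/9) × 0.4949)
   = 0.2749 / 0.7800 = 0.35

predicted reliability = 0.35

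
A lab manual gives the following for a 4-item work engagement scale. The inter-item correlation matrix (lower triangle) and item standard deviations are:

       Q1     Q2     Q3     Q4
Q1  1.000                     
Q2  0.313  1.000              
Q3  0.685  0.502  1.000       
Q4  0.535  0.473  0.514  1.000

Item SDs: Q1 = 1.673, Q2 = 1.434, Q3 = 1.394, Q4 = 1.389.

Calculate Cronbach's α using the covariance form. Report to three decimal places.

α = 0.799

Σσ²ᵢ = 1.673² + 1.434² + 1.394² + 1.389² = 8.7278
Covariances σ_ij = r_ij · s_i · s_j:
  σ(Q1,Q2) = 0.313 × 1.673 × 1.434 = 0.7509
  σ(Q1,Q3) = 0.685 × 1.673 × 1.394 = 1.5975
  σ(Q1,Q4) = 0.535 × 1.673 × 1.389 = 1.2432
  σ(Q2,Q3) = 0.502 × 1.434 × 1.394 = 1.0035
  σ(Q2,Q4) = 0.473 × 1.434 × 1.389 = 0.9421
  σ(Q3,Q4) = 0.514 × 1.394 × 1.389 = 0.9952
σ²_T = Σσ²ᵢ + 2·Σσ_ij = 8.7278 + 2 × 6.5324 = 21.7926
α = (4/3)·(1 − 8.7278/21.7926) = 0.799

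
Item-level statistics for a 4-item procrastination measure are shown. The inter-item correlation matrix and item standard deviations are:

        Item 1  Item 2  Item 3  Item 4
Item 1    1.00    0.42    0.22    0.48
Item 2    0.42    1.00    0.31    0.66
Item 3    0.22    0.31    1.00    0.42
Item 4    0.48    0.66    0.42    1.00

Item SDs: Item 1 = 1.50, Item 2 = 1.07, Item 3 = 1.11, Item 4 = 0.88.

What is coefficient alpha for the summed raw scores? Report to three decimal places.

α = 0.710

Σσ²ᵢ = 1.50² + 1.07² + 1.11² + 0.88² = 5.4014
Covariances σ_ij = r_ij · s_i · s_j:
  σ(Item 1,Item 2) = 0.42 × 1.50 × 1.07 = 0.6741
  σ(Item 1,Item 3) = 0.22 × 1.50 × 1.11 = 0.3663
  σ(Item 1,Item 4) = 0.48 × 1.50 × 0.88 = 0.6336
  σ(Item 2,Item 3) = 0.31 × 1.07 × 1.11 = 0.3682
  σ(Item 2,Item 4) = 0.66 × 1.07 × 0.88 = 0.6215
  σ(Item 3,Item 4) = 0.42 × 1.11 × 0.88 = 0.4103
σ²_T = Σσ²ᵢ + 2·Σσ_ij = 5.4014 + 2 × 3.0740 = 11.5494
α = (4/3)·(1 − 5.4014/11.5494) = 0.710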